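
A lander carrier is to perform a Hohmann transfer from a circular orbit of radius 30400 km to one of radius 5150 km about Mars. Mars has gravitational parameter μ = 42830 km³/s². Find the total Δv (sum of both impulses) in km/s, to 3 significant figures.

Δv = 1.44 km/s

Semi-major axis of the transfer orbit: a_t = (30400 + 5150)/2 = 17775 km.
At r₁ the circular-orbit speed is v₁ = √(μ/r₁) = 1.187 km/s.
Transfer-orbit speed at r₁ (vis-viva): v_a = √[μ(2/r₁ − 1/a_t)] = 0.6389 km/s.
First burn Δv₁ = |v_a − v₁| = 0.5481 km/s.
Circular speed at r₂: v₂ = √(μ/r₂) = 2.8838 km/s.
Transfer-orbit speed at r₂: v_p = √[μ(2/r₂ − 1/a_t)] = 3.7714 km/s.
Second burn Δv₂ = |v₂ − v_p| = 0.8876 km/s.
Total Δv = Δv₁ + Δv₂ = 1.436 km/s.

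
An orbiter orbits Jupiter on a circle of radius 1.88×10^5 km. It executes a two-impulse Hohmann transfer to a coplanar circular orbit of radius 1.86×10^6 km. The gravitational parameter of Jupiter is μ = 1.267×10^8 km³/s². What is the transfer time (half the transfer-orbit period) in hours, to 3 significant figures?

t = 80.3 hours

Semi-major axis of the transfer orbit: a_t = (1.880×10^5 + 1.860×10^6)/2 = 1.024×10^6 km.
Transfer time t = π√(a_t³/μ) = π√((1.024×10^6)³ / 1.267×10^8) = 2.892×10^5 s.
Converting: 2.892×10^5 s ÷ 3600 s/hour = 80.3 hours.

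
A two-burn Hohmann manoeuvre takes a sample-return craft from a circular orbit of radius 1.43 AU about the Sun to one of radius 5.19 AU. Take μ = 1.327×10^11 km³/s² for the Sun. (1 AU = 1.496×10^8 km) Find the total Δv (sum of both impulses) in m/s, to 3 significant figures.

Δv = 10800 m/s

In km: r₁ = 1.43 × 1.496×10^8 = 2.13928×10^8 km; r₂ = 5.19 × 1.496×10^8 = 7.76424×10^8 km.
The Hohmann ellipse has a_t = (r₁ + r₂)/2 = 4.95176×10^8 km.
At r₁ the circular-orbit speed is v₁ = √(μ/r₁) = 24.906 km/s.
Transfer-orbit speed at r₁ (vis-viva): v_p = √[μ(2/r₁ − 1/a_t)] = 31.187 km/s.
First burn Δv₁ = |v_p − v₁| = 6.281 km/s.
At r₂, v₂ = √(μ/r₂) = 13.073 km/s.
Transfer-orbit speed at r₂: v_a = √[μ(2/r₂ − 1/a_t)] = 8.5929 km/s.
Second burn Δv₂ = |v₂ − v_a| = 4.480 km/s.
Δv = Δv₁ + Δv₂ = 6.281 + 4.480 = 10.76 km/s.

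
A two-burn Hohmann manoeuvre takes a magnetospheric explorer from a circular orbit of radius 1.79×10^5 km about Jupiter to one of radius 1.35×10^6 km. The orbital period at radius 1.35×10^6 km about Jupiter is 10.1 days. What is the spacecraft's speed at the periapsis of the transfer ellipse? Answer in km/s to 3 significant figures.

v = 35.5 km/s

From Kepler's third law T² = 4π²r³/μ at r = 1.35×10^6 km, T = 10.1 days = 10.1 × 86400 s = 8.7264×10^5 s: μ = 4π²r³/T² = 1.27553×10^8 km³/s².
Semi-major axis of the transfer orbit: a_t = (1.790×10^5 + 1.350×10^6)/2 = 7.645×10^5 km.
The periapsis of the transfer ellipse is at r = 1.790×10^5 km.
Applying v² = μ(2/r − 1/a_t): v = 35.47 km/s.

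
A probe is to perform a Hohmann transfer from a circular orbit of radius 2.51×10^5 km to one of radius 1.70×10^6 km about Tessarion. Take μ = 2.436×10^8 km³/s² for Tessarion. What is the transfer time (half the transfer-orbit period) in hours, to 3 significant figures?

Transfer-ellipse semi-major axis a_t = (r₁ + r₂)/2 = (2.510×10^5 + 1.700×10^6)/2 = 9.755×10^5 km.
By Kepler's third law the transfer-orbit period is T = 2π√(a_t³/μ), so t = T/2 = 1.939×10^5 s.
Converting: 1.939×10^5 s ÷ 3600 s/hour = 53.9 hours.

t = 53.9 hours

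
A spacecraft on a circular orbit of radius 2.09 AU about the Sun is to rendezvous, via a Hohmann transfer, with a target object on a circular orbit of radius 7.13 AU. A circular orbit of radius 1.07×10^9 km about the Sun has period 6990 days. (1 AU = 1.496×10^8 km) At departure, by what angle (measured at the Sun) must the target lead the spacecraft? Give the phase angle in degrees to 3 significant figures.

From Kepler's third law T² = 4π²r³/μ at r = 1.07×10^9 km, T = 6990 days = 6990 × 86400 s = 6.03936×10^8 s: μ = 4π²r³/T² = 1.32596×10^11 km³/s².
In km: r₁ = 2.09 × 1.496×10^8 = 3.12664×10^8 km; r₂ = 7.13 × 1.496×10^8 = 1.066648×10^9 km.
Transfer-ellipse semi-major axis a_t = (r₁ + r₂)/2 = (3.12664×10^8 + 1.066648×10^9)/2 = 6.89656×10^8 km.
The half-period of the transfer ellipse is t = π√(a_t³/μ) = 1.563×10^8 s.
Target angular speed ω₂ = √(μ/r₂³) = 1.045×10^-8 rad/s.
Angle swept by the target during transfer: ω₂·t = 1.6333 rad = 93.58°.
The spacecraft traverses 180° on the transfer ellipse, so the target must lead by 180° − 93.58° = 86.4°.

φ = 86.4°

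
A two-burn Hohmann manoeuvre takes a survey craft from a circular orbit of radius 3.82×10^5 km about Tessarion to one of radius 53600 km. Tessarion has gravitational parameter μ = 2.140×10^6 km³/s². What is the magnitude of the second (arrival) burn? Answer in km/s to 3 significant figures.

Semi-major axis of the transfer orbit: a_t = (3.820×10^5 + 53600)/2 = 2.178×10^5 km.
On the circular orbit at r = 53600 km, v_c = √(μ/r) = 6.319 km/s.
Vis-viva on the transfer ellipse at r = 53600 km gives v_t = √[μ(2/r − 1/a_t)] = 8.368 km/s.
Δv₂ = |v_t − v_c| = |8.368 − 6.319| = 2.049 km/s.

Δv₂ = 2.05 km/s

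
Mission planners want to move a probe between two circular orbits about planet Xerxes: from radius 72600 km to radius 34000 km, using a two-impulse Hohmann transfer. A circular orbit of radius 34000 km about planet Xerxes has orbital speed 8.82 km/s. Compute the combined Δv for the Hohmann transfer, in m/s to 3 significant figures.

Δv = 2690 m/s

From the circular-orbit relation v² = μ/r at r = 34000 km: μ = v²r = (8.82)² × 34000 = 2.64494×10^6 km³/s².
Transfer-ellipse semi-major axis a_t = (r₁ + r₂)/2 = (72600 + 34000)/2 = 53300 km.
At r₁ the circular-orbit speed is v₁ = √(μ/r₁) = 6.036 km/s.
On the transfer ellipse at r₁, vis-viva gives v_a = √[μ(2/r₁ − 1/a_t)] = 4.821 km/s.
First burn Δv₁ = |v_a − v₁| = 1.215 km/s.
At r₂, v₂ = √(μ/r₂) = 8.8200 km/s.
Transfer-orbit speed at r₂: v_p = √[μ(2/r₂ − 1/a_t)] = 10.294 km/s.
Second burn Δv₂ = |v₂ − v_p| = 1.474 km/s.
Δv = Δv₁ + Δv₂ = 1.215 + 1.474 = 2.689 km/s.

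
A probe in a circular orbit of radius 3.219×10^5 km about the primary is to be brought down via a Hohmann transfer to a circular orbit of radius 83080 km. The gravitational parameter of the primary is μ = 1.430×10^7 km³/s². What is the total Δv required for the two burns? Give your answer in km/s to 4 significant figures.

Δv = 5.818 km/s

The Hohmann ellipse has a_t = (r₁ + r₂)/2 = 2.0249×10^5 km.
At r₁ the circular-orbit speed is v₁ = √(μ/r₁) = 6.665 km/s.
Transfer-orbit speed at r₁ (vis-viva): v_a = √[μ(2/r₁ − 1/a_t)] = 4.269 km/s.
First burn Δv₁ = |v_a − v₁| = 2.396 km/s.
At r₂, v₂ = √(μ/r₂) = 13.120 km/s.
Transfer-orbit speed at r₂: v_p = √[μ(2/r₂ − 1/a_t)] = 16.542 km/s.
Second burn Δv₂ = |v₂ − v_p| = 3.422 km/s.
Δv = Δv₁ + Δv₂ = 2.396 + 3.422 = 5.818 km/s.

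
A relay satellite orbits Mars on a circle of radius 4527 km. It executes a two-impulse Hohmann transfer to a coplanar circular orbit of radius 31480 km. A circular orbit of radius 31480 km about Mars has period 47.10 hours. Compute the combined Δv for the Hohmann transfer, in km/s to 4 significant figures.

Δv = 1.573 km/s

From Kepler's third law T² = 4π²r³/μ at r = 31480 km, T = 47.10 hours = 47.10 × 3600 s = 1.6956×10^5 s: μ = 4π²r³/T² = 42836.8 km³/s².
Semi-major axis of the transfer orbit: a_t = (4527 + 31480)/2 = 18003.5 km.
Circular speed at r₁: v₁ = √(μ/r₁) = √(42836.8/4527) = 3.0761 km/s.
Transfer-orbit speed at r₁ (vis-viva equation): v_p = √[μ(2/r₁ − 1/a_t)] = 4.0676 km/s.
First burn Δv₁ = |v_p − v₁| = 0.9915 km/s.
At r₂, v₂ = √(μ/r₂) = 1.16652 km/s.
Transfer-orbit speed at r₂: v_a = √[μ(2/r₂ − 1/a_t)] = 0.584949 km/s.
Second burn Δv₂ = |v₂ − v_a| = 0.5816 km/s.
Δv = Δv₁ + Δv₂ = 0.9915 + 0.5816 = 1.573 km/s.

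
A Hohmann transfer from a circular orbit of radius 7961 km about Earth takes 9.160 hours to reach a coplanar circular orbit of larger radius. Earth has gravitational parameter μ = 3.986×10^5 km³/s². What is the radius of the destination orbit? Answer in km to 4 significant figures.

r₂ = 62600 km

Transfer time t = 9.160 hours = 32976 s, and t = π√(a_t³/μ).
So a_t = (μ t²/π²)^(1/3) = (3.986×10^5 × (32976)² / π²)^(1/3) = 35281 km.
Since a_t = (r₁ + r₂)/2, r₂ = 2a_t − r₁ = 2×35281 − 7961 = 62601 km.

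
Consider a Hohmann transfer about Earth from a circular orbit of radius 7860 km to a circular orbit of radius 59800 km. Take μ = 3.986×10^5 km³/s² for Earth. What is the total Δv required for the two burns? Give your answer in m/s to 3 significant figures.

The Hohmann ellipse has a_t = (r₁ + r₂)/2 = 33830 km.
Circular speed at r₁: v₁ = √(μ/r₁) = √(3.986×10^5/7860) = 7.121 km/s.
Transfer-orbit speed at r₁ (v² = μ(2/r − 1/a)): v_p = √[μ(2/r₁ − 1/a_t)] = 9.468 km/s.
First burn Δv₁ = |v_p − v₁| = 2.347 km/s.
Circular speed at r₂: v₂ = √(μ/r₂) = 2.5818 km/s.
Transfer-orbit speed at r₂: v_a = √[μ(2/r₂ − 1/a_t)] = 1.2445 km/s.
Second burn Δv₂ = |v₂ − v_a| = 1.337 km/s.
Δv = Δv₁ + Δv₂ = 2.347 + 1.337 = 3.684 km/s.

Δv = 3680 m/s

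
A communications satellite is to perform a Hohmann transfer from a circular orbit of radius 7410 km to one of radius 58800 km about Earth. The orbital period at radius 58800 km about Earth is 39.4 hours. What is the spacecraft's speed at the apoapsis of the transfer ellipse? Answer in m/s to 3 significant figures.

v = 1230 m/s

From Kepler's third law T² = 4π²r³/μ at r = 58800 km, T = 39.4 hours = 39.4 × 3600 s = 1.4184×10^5 s: μ = 4π²r³/T² = 3.98928×10^5 km³/s².
The Hohmann ellipse has a_t = (r₁ + r₂)/2 = 33105 km.
The apoapsis of the transfer ellipse is at r = 58800 km.
Vis-viva: v = √[μ(2/r − 1/a_t)] = √[3.98928×10^5 × (2/58800 − 1/33105)] = 1.232 km/s.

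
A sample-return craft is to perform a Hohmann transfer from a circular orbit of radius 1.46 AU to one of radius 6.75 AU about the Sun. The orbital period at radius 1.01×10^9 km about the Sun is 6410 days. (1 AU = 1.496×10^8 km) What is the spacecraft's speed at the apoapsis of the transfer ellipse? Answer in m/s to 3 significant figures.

v = 6830 m/s

From Kepler's third law T² = 4π²r³/μ at r = 1.01×10^9 km, T = 6410 days = 6410 × 86400 s = 5.53824×10^8 s: μ = 4π²r³/T² = 1.32611×10^11 km³/s².
In km: r₁ = 1.46 × 1.496×10^8 = 2.18416×10^8 km; r₂ = 6.75 × 1.496×10^8 = 1.0098×10^9 km.
The Hohmann ellipse has a_t = (r₁ + r₂)/2 = 6.14108×10^8 km.
At apoapsis, r = 1.0098×10^9 km.
Applying v² = μ(2/r − 1/a_t): v = 6.834 km/s.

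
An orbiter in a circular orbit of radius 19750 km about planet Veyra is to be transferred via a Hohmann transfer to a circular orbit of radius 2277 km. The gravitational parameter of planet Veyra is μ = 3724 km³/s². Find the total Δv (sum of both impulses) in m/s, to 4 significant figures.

Δv = 670.5 m/s

Transfer-ellipse semi-major axis a_t = (r₁ + r₂)/2 = (19750 + 2277)/2 = 11013.5 km.
At r₁ the circular-orbit speed is v₁ = √(μ/r₁) = 0.4342 km/s.
On the transfer ellipse at r₁, vis-viva gives v_a = √[μ(2/r₁ − 1/a_t)] = 0.1974 km/s.
First burn Δv₁ = |v_a − v₁| = 0.2368 km/s.
At r₂, v₂ = √(μ/r₂) = 1.2789 km/s.
Transfer-orbit speed at r₂: v_p = √[μ(2/r₂ − 1/a_t)] = 1.7126 km/s.
Second burn Δv₂ = |v₂ − v_p| = 0.4337 km/s.
Total Δv = Δv₁ + Δv₂ = 0.6705 km/s.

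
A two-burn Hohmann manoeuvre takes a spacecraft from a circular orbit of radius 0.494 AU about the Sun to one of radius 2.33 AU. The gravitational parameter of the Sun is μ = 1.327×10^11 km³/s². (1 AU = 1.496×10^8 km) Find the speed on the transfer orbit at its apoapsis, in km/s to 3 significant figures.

v = 11.5 km/s

In km: r₁ = 0.494 × 1.496×10^8 = 7.39024×10^7 km; r₂ = 2.33 × 1.496×10^8 = 3.48568×10^8 km.
The Hohmann ellipse has a_t = (r₁ + r₂)/2 = 2.112352×10^8 km.
The apoapsis of the transfer ellipse is at r = 3.48568×10^8 km.
Applying v² = μ(2/r − 1/a_t): v = 11.54 km/s.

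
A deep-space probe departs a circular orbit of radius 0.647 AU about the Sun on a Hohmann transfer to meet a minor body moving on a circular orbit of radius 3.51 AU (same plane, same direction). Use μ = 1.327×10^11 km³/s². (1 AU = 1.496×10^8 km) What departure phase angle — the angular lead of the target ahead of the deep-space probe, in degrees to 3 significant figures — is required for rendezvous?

φ = 98.0°

In km: r₁ = 0.647 × 1.496×10^8 = 9.67912×10^7 km; r₂ = 3.51 × 1.496×10^8 = 5.25096×10^8 km.
The Hohmann ellipse has a_t = (r₁ + r₂)/2 = 3.109436×10^8 km.
Transfer time t = π√(a_t³/μ) = 4.7286×10^7 s.
Target angular speed ω₂ = √(μ/r₂³) = 3.0275×10^-8 rad/s.
Angle swept by the target during transfer: ω₂·t = 1.4316 rad = 82.02°.
Arrival is 180° from departure on the ellipse, so φ = 180° − 82.02° = 98.0°.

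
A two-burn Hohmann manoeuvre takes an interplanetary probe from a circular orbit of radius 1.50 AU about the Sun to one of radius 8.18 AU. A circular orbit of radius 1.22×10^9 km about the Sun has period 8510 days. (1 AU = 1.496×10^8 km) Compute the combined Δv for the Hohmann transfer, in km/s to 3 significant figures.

Δv = 11.9 km/s

From Kepler's third law T² = 4π²r³/μ at r = 1.22×10^9 km, T = 8510 days = 8510 × 86400 s = 7.35264×10^8 s: μ = 4π²r³/T² = 1.32603×10^11 km³/s².
In km: r₁ = 1.50 × 1.496×10^8 = 2.244×10^8 km; r₂ = 8.18 × 1.496×10^8 = 1.223728×10^9 km.
Transfer-ellipse semi-major axis a_t = (r₁ + r₂)/2 = (2.244×10^8 + 1.223728×10^9)/2 = 7.24064×10^8 km.
At r₁ the circular-orbit speed is v₁ = √(μ/r₁) = 24.309 km/s.
Transfer-orbit speed at r₁ (v² = μ(2/r − 1/a)): v_p = √[μ(2/r₁ − 1/a_t)] = 31.602 km/s.
First burn Δv₁ = |v_p − v₁| = 7.293 km/s.
Circular speed at r₂: v₂ = √(μ/r₂) = 10.41 km/s.
Transfer-orbit speed at r₂: v_a = √[μ(2/r₂ − 1/a_t)] = 5.795 km/s.
Second burn Δv₂ = |v₂ − v_a| = 4.615 km/s.
Total Δv = Δv₁ + Δv₂ = 11.91 km/s.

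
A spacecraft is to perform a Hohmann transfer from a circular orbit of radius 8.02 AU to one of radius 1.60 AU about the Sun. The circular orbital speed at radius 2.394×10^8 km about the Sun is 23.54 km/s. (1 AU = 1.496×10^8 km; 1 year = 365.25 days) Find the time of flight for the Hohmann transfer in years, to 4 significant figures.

t = 5.276 years

From the circular-orbit relation v² = μ/r at r = 2.394×10^8 km: μ = v²r = (23.54)² × 2.394×10^8 = 1.32659×10^11 km³/s².
In km: r₁ = 8.02 × 1.496×10^8 = 1.199792×10^9 km; r₂ = 1.60 × 1.496×10^8 = 2.3936×10^8 km.
Transfer-ellipse semi-major axis a_t = (r₁ + r₂)/2 = (1.199792×10^9 + 2.3936×10^8)/2 = 7.19576×10^8 km.
Half the transfer-orbit period gives t = π√(a_t³/μ) = 1.665×10^8 s.
Converting: 1.665×10^8 s ÷ 3.15576×10^7 s/year (365.25 × 86400) = 5.276 years.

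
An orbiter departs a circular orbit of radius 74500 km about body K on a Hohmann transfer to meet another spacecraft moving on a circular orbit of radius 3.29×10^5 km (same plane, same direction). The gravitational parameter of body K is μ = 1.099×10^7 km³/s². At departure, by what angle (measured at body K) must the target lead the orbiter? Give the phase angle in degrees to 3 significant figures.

Transfer-ellipse semi-major axis a_t = (r₁ + r₂)/2 = (74500 + 3.290×10^5)/2 = 2.0175×10^5 km.
Transfer time t = π√(a_t³/μ) = 85876 s.
The target's mean motion on its circular orbit is ω₂ = √(μ/r₂³) = 1.7567×10^-5 rad/s.
Angle swept by the target during transfer: ω₂·t = 1.5086 rad = 86.44°.
Arrival is 180° from departure on the ellipse, so φ = 180° − 86.44° = 93.6°.

φ = 93.6°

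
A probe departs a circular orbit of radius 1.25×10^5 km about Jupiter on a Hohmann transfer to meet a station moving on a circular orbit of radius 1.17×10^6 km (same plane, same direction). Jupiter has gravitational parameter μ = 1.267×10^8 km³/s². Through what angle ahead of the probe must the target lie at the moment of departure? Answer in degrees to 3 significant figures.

The Hohmann ellipse has a_t = (r₁ + r₂)/2 = 6.475×10^5 km.
The half-period of the transfer ellipse is t = π√(a_t³/μ) = 1.4542×10^5 s.
The target's mean motion on its circular orbit is ω₂ = √(μ/r₂³) = 8.8943×10^-6 rad/s.
Angle swept by the target during transfer: ω₂·t = 1.2934 rad = 74.11°.
Arrival is 180° from departure on the ellipse, so φ = 180° − 74.11° = 106°.

φ = 106°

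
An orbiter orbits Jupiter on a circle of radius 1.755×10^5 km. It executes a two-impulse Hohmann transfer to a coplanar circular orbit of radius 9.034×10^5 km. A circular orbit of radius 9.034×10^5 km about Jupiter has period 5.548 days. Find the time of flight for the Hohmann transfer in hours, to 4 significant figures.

t = 30.72 hours

From Kepler's third law T² = 4π²r³/μ at r = 9.034×10^5 km, T = 5.548 days = 5.548 × 86400 s = 4.793472×10^5 s: μ = 4π²r³/T² = 1.26678×10^8 km³/s².
Transfer-ellipse semi-major axis a_t = (r₁ + r₂)/2 = (1.755×10^5 + 9.034×10^5)/2 = 5.3945×10^5 km.
By Kepler's third law the transfer-orbit period is T = 2π√(a_t³/μ), so t = T/2 = 1.106×10^5 s.
Converting: 1.106×10^5 s ÷ 3600 s/hour = 30.72 hours.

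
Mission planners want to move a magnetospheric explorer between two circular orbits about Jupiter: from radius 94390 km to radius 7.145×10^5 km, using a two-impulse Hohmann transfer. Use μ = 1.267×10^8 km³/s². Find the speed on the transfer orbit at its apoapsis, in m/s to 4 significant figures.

v = 6433 m/s

Transfer-ellipse semi-major axis a_t = (r₁ + r₂)/2 = (94390 + 7.145×10^5)/2 = 4.04445×10^5 km.
At apoapsis, r = 7.145×10^5 km.
Vis-viva: v = √[μ(2/r − 1/a_t)] = √[1.267×10^8 × (2/7.145×10^5 − 1/4.04445×10^5)] = 6.433 km/s.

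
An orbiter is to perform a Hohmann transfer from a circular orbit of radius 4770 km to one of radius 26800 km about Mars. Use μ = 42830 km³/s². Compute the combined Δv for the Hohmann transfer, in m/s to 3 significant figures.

Δv = 1480 m/s

The Hohmann ellipse has a_t = (r₁ + r₂)/2 = 15785 km.
Circular speed at r₁: v₁ = √(μ/r₁) = √(42830/4770) = 2.996504 km/s.
On the transfer ellipse at r₁, vis-viva equation gives v_p = √[μ(2/r₁ − 1/a_t)] = 3.904451 km/s.
First burn Δv₁ = |v_p − v₁| = 0.9079 km/s.
Circular speed at r₂: v₂ = √(μ/r₂) = 1.26417 km/s.
Transfer-orbit speed at r₂: v_a = √[μ(2/r₂ − 1/a_t)] = 0.694934 km/s.
Second burn Δv₂ = |v₂ − v_a| = 0.5692 km/s.
Total Δv = Δv₁ + Δv₂ = 1.477 km/s.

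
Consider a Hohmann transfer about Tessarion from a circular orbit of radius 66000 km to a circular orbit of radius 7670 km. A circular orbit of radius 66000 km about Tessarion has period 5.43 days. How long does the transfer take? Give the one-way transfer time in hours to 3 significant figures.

t = 27.2 hours

From Kepler's third law T² = 4π²r³/μ at r = 66000 km, T = 5.43 days = 5.43 × 86400 s = 4.69152×10^5 s: μ = 4π²r³/T² = 51566.1 km³/s².
Semi-major axis of the transfer orbit: a_t = (66000 + 7670)/2 = 36835 km.
By Kepler's third law the transfer-orbit period is T = 2π√(a_t³/μ), so t = T/2 = 97800 s.
Converting: 97800 s ÷ 3600 s/hour = 27.2 hours.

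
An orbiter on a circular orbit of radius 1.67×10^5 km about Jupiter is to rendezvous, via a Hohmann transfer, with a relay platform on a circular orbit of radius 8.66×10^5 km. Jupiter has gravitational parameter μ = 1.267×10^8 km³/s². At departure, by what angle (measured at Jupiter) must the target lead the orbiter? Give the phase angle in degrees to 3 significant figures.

The Hohmann ellipse has a_t = (r₁ + r₂)/2 = 5.165×10^5 km.
The half-period of the transfer ellipse is t = π√(a_t³/μ) = 1.036×10^5 s.
The target's mean motion on its circular orbit is ω₂ = √(μ/r₂³) = 1.397×10^-5 rad/s.
Angle swept by the target during transfer: ω₂·t = 1.447 rad = 82.91°.
Arrival is 180° from departure on the ellipse, so φ = 180° − 82.91° = 97.1°.

φ = 97.1°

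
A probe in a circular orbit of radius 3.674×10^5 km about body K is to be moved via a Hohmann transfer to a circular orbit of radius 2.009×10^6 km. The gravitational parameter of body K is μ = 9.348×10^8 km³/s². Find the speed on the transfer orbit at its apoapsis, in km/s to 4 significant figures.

The Hohmann ellipse has a_t = (r₁ + r₂)/2 = 1.1882×10^6 km.
The apoapsis of the transfer ellipse is at r = 2.009×10^6 km.
Applying v² = μ(2/r − 1/a_t): v = 11.99 km/s.

v = 11.99 km/s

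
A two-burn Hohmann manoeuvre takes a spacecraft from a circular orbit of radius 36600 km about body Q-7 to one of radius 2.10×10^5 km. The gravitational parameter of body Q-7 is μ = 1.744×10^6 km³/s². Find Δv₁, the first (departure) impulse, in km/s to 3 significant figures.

Semi-major axis of the transfer orbit: a_t = (36600 + 2.100×10^5)/2 = 1.233×10^5 km.
On the circular orbit at r = 36600 km, v_c = √(μ/r) = 6.903 km/s.
Transfer-orbit speed at the same r (vis-viva, a = a_t): v_t = √[μ(2/r − 1/a_t)] = 9.009 km/s.
Δv₁ = |v_t − v_c| = |9.009 − 6.903| = 2.106 km/s.

Δv₁ = 2.11 km/s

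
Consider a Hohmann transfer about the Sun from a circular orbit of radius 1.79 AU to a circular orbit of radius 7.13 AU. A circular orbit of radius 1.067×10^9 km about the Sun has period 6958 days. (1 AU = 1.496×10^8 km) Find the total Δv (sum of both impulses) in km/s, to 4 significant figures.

Δv = 9.973 km/s

From Kepler's third law T² = 4π²r³/μ at r = 1.067×10^9 km, T = 6958 days = 6958 × 86400 s = 6.011712×10^8 s: μ = 4π²r³/T² = 1.32696×10^11 km³/s².
In km: r₁ = 1.79 × 1.496×10^8 = 2.67784×10^8 km; r₂ = 7.13 × 1.496×10^8 = 1.066648×10^9 km.
The Hohmann ellipse has a_t = (r₁ + r₂)/2 = 6.67216×10^8 km.
At r₁ the circular-orbit speed is v₁ = √(μ/r₁) = 22.261 km/s.
On the transfer ellipse at r₁, v² = μ(2/r − 1/a) gives v_p = √[μ(2/r₁ − 1/a_t)] = 28.146 km/s.
First burn Δv₁ = |v_p − v₁| = 5.885 km/s.
At r₂, v₂ = √(μ/r₂) = 11.154 km/s.
Transfer-orbit speed at r₂: v_a = √[μ(2/r₂ − 1/a_t)] = 7.0661 km/s.
Second burn Δv₂ = |v₂ − v_a| = 4.088 km/s.
Δv = Δv₁ + Δv₂ = 5.885 + 4.088 = 9.973 km/s.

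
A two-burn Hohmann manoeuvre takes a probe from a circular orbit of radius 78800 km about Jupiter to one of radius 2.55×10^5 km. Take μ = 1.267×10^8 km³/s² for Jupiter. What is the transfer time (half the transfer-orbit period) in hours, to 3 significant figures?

The Hohmann ellipse has a_t = (r₁ + r₂)/2 = 1.669×10^5 km.
Half the transfer-orbit period gives t = π√(a_t³/μ) = 19030 s.
Converting: 19030 s ÷ 3600 s/hour = 5.29 hours.

t = 5.29 hours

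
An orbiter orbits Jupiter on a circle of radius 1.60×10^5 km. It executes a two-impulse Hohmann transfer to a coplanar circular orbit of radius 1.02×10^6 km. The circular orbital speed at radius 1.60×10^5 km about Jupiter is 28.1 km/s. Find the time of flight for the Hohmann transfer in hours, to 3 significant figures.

t = 35.2 hours

From the circular-orbit relation v² = μ/r at r = 1.60×10^5 km: μ = v²r = (28.1)² × 1.60×10^5 = 1.26338×10^8 km³/s².
Transfer-ellipse semi-major axis a_t = (r₁ + r₂)/2 = (1.600×10^5 + 1.020×10^6)/2 = 5.900×10^5 km.
By Kepler's third law the transfer-orbit period is T = 2π√(a_t³/μ), so t = T/2 = 1.267×10^5 s.
Converting: 1.267×10^5 s ÷ 3600 s/hour = 35.2 hours.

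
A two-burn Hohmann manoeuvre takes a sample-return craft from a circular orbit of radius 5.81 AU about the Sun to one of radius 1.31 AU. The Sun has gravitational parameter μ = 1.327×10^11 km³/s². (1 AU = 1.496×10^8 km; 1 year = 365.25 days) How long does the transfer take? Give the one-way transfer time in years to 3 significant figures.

In km: r₁ = 5.81 × 1.496×10^8 = 8.69176×10^8 km; r₂ = 1.31 × 1.496×10^8 = 1.95976×10^8 km.
The Hohmann ellipse has a_t = (r₁ + r₂)/2 = 5.32576×10^8 km.
Transfer time t = π√(a_t³/μ) = π√((5.32576×10^8)³ / 1.327×10^11) = 1.060×10^8 s.
Converting: 1.060×10^8 s ÷ 3.15576×10^7 s/year (365.25 × 86400) = 3.36 years.

t = 3.36 years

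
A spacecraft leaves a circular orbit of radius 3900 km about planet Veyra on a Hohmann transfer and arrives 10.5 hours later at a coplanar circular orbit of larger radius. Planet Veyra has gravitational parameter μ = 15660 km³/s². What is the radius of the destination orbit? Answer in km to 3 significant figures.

Transfer time t = 10.5 hours = 37800 s, and t = π√(a_t³/μ).
So a_t = (μ t²/π²)^(1/3) = (15660 × (37800)² / π²)^(1/3) = 13137 km.
Since a_t = (r₁ + r₂)/2, r₂ = 2a_t − r₁ = 2×13137 − 3900 = 22374 km.

r₂ = 22400 km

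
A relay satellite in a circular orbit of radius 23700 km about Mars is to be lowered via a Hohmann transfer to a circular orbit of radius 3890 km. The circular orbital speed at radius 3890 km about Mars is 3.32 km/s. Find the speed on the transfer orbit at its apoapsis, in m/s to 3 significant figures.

v = 714 m/s

From the circular-orbit relation v² = μ/r at r = 3890 km: μ = v²r = (3.32)² × 3890 = 42877.1 km³/s².
The Hohmann ellipse has a_t = (r₁ + r₂)/2 = 13795 km.
The apoapsis of the transfer ellipse is at r = 23700 km.
Applying v² = μ(2/r − 1/a_t): v = 0.7143 km/s.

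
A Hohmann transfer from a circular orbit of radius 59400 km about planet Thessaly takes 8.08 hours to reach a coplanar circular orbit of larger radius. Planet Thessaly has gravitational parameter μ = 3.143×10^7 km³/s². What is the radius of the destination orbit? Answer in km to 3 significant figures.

Transfer time t = 8.08 hours = 29088 s, and t = π√(a_t³/μ).
So a_t = (μ t²/π²)^(1/3) = (3.143×10^7 × (29088)² / π²)^(1/3) = 1.3915×10^5 km.
Since a_t = (r₁ + r₂)/2, r₂ = 2a_t − r₁ = 2×1.3915×10^5 − 59400 = 2.189×10^5 km.

r₂ = 2.19×10^5 km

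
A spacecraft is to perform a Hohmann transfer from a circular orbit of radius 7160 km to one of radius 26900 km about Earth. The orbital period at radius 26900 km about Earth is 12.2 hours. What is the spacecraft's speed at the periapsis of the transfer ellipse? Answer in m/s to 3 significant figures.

v = 9370 m/s

From Kepler's third law T² = 4π²r³/μ at r = 26900 km, T = 12.2 hours = 12.2 × 3600 s = 43920 s: μ = 4π²r³/T² = 3.98375×10^5 km³/s².
The Hohmann ellipse has a_t = (r₁ + r₂)/2 = 17030 km.
The periapsis of the transfer ellipse is at r = 7160 km.
From the vis-viva equation, v = √[μ(2/r − 1/a_t)] = 9.375 km/s.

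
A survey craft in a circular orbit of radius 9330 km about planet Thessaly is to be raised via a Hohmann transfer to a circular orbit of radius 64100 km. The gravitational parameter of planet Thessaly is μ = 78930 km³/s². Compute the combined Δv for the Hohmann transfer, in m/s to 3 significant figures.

Δv = 1480 m/s

Transfer-ellipse semi-major axis a_t = (r₁ + r₂)/2 = (9330 + 64100)/2 = 36715 km.
At r₁ the circular-orbit speed is v₁ = √(μ/r₁) = 2.9086 km/s.
On the transfer ellipse at r₁, vis-viva gives v_p = √[μ(2/r₁ − 1/a_t)] = 3.8432 km/s.
First burn Δv₁ = |v_p − v₁| = 0.9346 km/s.
At r₂, v₂ = √(μ/r₂) = 1.1097 km/s.
Transfer-orbit speed at r₂: v_a = √[μ(2/r₂ − 1/a_t)] = 0.55939 km/s.
Second burn Δv₂ = |v₂ − v_a| = 0.5503 km/s.
Δv = Δv₁ + Δv₂ = 0.9346 + 0.5503 = 1.485 km/s.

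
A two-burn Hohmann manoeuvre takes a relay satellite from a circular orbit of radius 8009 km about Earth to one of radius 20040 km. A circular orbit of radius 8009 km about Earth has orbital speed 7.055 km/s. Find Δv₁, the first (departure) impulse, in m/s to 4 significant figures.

Δv₁ = 1378 m/s

From the circular-orbit relation v² = μ/r at r = 8009 km: μ = v²r = (7.055)² × 8009 = 3.98632×10^5 km³/s².
Transfer-ellipse semi-major axis a_t = (r₁ + r₂)/2 = (8009 + 20040)/2 = 14024.5 km.
On the circular orbit at r = 8009 km, v_c = √(μ/r) = 7.055 km/s.
Vis-viva on the transfer ellipse at r = 8009 km gives v_t = √[μ(2/r − 1/a_t)] = 8.433 km/s.
Δv₁ = |v_t − v_c| = |8.433 − 7.055| = 1.378 km/s.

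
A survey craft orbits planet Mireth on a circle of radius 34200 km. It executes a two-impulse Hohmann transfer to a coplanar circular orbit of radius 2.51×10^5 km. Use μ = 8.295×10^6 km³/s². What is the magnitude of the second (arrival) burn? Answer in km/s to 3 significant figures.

Δv₂ = 2.93 km/s

The Hohmann ellipse has a_t = (r₁ + r₂)/2 = 1.426×10^5 km.
On the circular orbit at r = 2.510×10^5 km, v_c = √(μ/r) = 5.7487 km/s.
Vis-viva on the transfer ellipse at r = 2.510×10^5 km gives v_t = √[μ(2/r − 1/a_t)] = 2.8153 km/s.
Δv₂ = |v_t − v_c| = |2.8153 − 5.7487| = 2.933 km/s.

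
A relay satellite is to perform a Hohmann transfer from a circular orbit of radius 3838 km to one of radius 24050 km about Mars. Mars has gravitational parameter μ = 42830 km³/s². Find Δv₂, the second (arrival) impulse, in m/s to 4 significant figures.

Δv₂ = 634.4 m/s

Semi-major axis of the transfer orbit: a_t = (3838 + 24050)/2 = 13944 km.
On the circular orbit at r = 24050 km, v_c = √(μ/r) = 1.3345 km/s.
Vis-viva on the transfer ellipse at r = 24050 km gives v_t = √[μ(2/r − 1/a_t)] = 0.70012 km/s.
Δv₂ = |v_t − v_c| = |0.70012 − 1.3345| = 0.6344 km/s.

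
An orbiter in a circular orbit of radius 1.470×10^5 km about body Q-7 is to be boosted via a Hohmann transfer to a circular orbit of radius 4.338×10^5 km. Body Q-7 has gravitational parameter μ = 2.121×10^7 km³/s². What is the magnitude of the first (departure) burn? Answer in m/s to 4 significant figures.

Δv₁ = 2669 m/s

The Hohmann ellipse has a_t = (r₁ + r₂)/2 = 2.904×10^5 km.
Circular speed at r = 1.470×10^5 km: v_c = √(μ/r) = 12.012 km/s.
Vis-viva on the transfer ellipse at r = 1.470×10^5 km gives v_t = √[μ(2/r − 1/a_t)] = 14.681 km/s.
Δv₁ = |v_t − v_c| = |14.681 − 12.012| = 2.669 km/s.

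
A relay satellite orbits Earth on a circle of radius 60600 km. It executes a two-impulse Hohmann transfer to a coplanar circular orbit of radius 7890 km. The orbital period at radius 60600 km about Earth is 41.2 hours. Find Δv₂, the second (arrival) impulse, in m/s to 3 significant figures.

Δv₂ = 2350 m/s

From Kepler's third law T² = 4π²r³/μ at r = 60600 km, T = 41.2 hours = 41.2 × 3600 s = 1.4832×10^5 s: μ = 4π²r³/T² = 3.99373×10^5 km³/s².
Transfer-ellipse semi-major axis a_t = (r₁ + r₂)/2 = (60600 + 7890)/2 = 34245 km.
Circular speed at r = 7890 km: v_c = √(μ/r) = 7.1146 km/s.
Transfer-orbit speed at the same r (vis-viva, a = a_t): v_t = √[μ(2/r − 1/a_t)] = 9.4643 km/s.
Δv₂ = |v_t − v_c| = |9.4643 − 7.1146| = 2.350 km/s.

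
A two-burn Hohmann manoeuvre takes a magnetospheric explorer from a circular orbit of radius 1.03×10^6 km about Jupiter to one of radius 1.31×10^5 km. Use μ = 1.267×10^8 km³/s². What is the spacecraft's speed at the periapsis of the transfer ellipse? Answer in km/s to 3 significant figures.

v = 41.4 km/s

Semi-major axis of the transfer orbit: a_t = (1.030×10^6 + 1.310×10^5)/2 = 5.805×10^5 km.
The periapsis of the transfer ellipse is at r = 1.310×10^5 km.
Applying v² = μ(2/r − 1/a_t): v = 41.43 km/s.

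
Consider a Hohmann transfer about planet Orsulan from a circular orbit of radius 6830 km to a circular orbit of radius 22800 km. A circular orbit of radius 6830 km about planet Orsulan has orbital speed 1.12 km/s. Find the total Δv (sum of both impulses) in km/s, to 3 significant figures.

Δv = 0.466 km/s

From the circular-orbit relation v² = μ/r at r = 6830 km: μ = v²r = (1.12)² × 6830 = 8567.55 km³/s².
The Hohmann ellipse has a_t = (r₁ + r₂)/2 = 14815 km.
Circular speed at r₁: v₁ = √(μ/r₁) = √(8567.55/6830) = 1.1200 km/s.
Transfer-orbit speed at r₁ (vis-viva): v_p = √[μ(2/r₁ − 1/a_t)] = 1.3894 km/s.
First burn Δv₁ = |v_p − v₁| = 0.2694 km/s.
At r₂, v₂ = √(μ/r₂) = 0.6130 km/s.
Transfer-orbit speed at r₂: v_a = √[μ(2/r₂ − 1/a_t)] = 0.4162 km/s.
Second burn Δv₂ = |v₂ − v_a| = 0.1968 km/s.
Total Δv = Δv₁ + Δv₂ = 0.4662 km/s.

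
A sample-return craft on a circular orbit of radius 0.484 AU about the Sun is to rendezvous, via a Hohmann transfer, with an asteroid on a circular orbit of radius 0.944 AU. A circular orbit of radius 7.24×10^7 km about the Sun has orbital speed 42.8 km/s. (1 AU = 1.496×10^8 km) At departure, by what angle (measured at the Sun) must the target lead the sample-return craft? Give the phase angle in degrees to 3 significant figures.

φ = 61.6°

From the circular-orbit relation v² = μ/r at r = 7.24×10^7 km: μ = v²r = (42.8)² × 7.24×10^7 = 1.32625×10^11 km³/s².
In km: r₁ = 0.484 × 1.496×10^8 = 7.24064×10^7 km; r₂ = 0.944 × 1.496×10^8 = 1.412224×10^8 km.
The Hohmann ellipse has a_t = (r₁ + r₂)/2 = 1.068144×10^8 km.
The half-period of the transfer ellipse is t = π√(a_t³/μ) = 9.5232×10^6 s.
The target's mean motion on its circular orbit is ω₂ = √(μ/r₂³) = 2.1700×10^-7 rad/s.
Angle swept by the target during transfer: ω₂·t = 2.067 rad = 118.4°.
Arrival is 180° from departure on the ellipse, so φ = 180° − 118.4° = 61.6°.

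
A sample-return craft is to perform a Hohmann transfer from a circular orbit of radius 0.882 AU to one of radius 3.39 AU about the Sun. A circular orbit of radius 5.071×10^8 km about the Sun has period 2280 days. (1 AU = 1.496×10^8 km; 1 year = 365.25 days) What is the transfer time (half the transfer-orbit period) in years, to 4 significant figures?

t = 1.561 years

From Kepler's third law T² = 4π²r³/μ at r = 5.071×10^8 km, T = 2280 days = 2280 × 86400 s = 1.96992×10^8 s: μ = 4π²r³/T² = 1.32661×10^11 km³/s².
In km: r₁ = 0.882 × 1.496×10^8 = 1.319472×10^8 km; r₂ = 3.39 × 1.496×10^8 = 5.07144×10^8 km.
Transfer-ellipse semi-major axis a_t = (r₁ + r₂)/2 = (1.319472×10^8 + 5.07144×10^8)/2 = 3.195456×10^8 km.
Transfer time t = π√(a_t³/μ) = π√((3.195456×10^8)³ / 1.32661×10^11) = 4.927×10^7 s.
Converting: 4.927×10^7 s ÷ 3.15576×10^7 s/year (365.25 × 86400) = 1.561 years.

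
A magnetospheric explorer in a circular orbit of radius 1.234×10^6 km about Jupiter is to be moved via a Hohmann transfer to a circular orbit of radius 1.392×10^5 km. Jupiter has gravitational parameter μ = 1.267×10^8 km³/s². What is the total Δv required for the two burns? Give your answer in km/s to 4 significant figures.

Transfer-ellipse semi-major axis a_t = (r₁ + r₂)/2 = (1.234×10^6 + 1.392×10^5)/2 = 6.866×10^5 km.
Circular speed at r₁: v₁ = √(μ/r₁) = √(1.267×10^8/1.234×10^6) = 10.1328 km/s.
Transfer-orbit speed at r₁ (vis-viva): v_a = √[μ(2/r₁ − 1/a_t)] = 4.56245 km/s.
First burn Δv₁ = |v_a − v₁| = 5.570 km/s.
At r₂, v₂ = √(μ/r₂) = 30.17 km/s.
Transfer-orbit speed at r₂: v_p = √[μ(2/r₂ − 1/a_t)] = 40.45 km/s.
Second burn Δv₂ = |v₂ − v_p| = 10.28 km/s.
Total Δv = Δv₁ + Δv₂ = 15.85 km/s.

Δv = 15.85 km/s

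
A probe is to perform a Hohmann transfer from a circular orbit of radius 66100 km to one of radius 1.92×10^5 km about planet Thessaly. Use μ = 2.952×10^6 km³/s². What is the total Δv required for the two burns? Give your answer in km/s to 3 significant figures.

Δv = 2.58 km/s

Transfer-ellipse semi-major axis a_t = (r₁ + r₂)/2 = (66100 + 1.920×10^5)/2 = 1.2905×10^5 km.
At r₁ the circular-orbit speed is v₁ = √(μ/r₁) = 6.68278 km/s.
Transfer-orbit speed at r₁ (v² = μ(2/r − 1/a)): v_p = √[μ(2/r₁ − 1/a_t)] = 8.15134 km/s.
First burn Δv₁ = |v_p − v₁| = 1.4686 km/s.
Circular speed at r₂: v₂ = √(μ/r₂) = 3.9211 km/s.
Transfer-orbit speed at r₂: v_a = √[μ(2/r₂ − 1/a_t)] = 2.8063 km/s.
Second burn Δv₂ = |v₂ − v_a| = 1.1148 km/s.
Δv = Δv₁ + Δv₂ = 1.4686 + 1.1148 = 2.583 km/s.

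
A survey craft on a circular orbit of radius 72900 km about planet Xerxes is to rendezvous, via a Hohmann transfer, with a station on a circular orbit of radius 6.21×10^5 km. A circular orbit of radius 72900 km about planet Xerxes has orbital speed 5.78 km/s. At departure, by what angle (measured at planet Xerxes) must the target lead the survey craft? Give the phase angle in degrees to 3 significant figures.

From the circular-orbit relation v² = μ/r at r = 72900 km: μ = v²r = (5.78)² × 72900 = 2.43547×10^6 km³/s².
Semi-major axis of the transfer orbit: a_t = (72900 + 6.210×10^5)/2 = 3.4695×10^5 km.
Transfer time t = π√(a_t³/μ) = 4.114×10^5 s.
Target angular speed ω₂ = √(μ/r₂³) = 3.189×10^-6 rad/s.
Angle swept by the target during transfer: ω₂·t = 1.312 rad = 75.17°.
Arrival is 180° from departure on the ellipse, so φ = 180° − 75.17° = 105°.

φ = 105°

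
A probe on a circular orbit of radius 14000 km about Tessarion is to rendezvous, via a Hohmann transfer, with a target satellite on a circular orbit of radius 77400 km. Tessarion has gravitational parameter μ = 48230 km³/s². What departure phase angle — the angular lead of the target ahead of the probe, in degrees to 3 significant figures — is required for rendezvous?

The Hohmann ellipse has a_t = (r₁ + r₂)/2 = 45700 km.
Transfer time t = π√(a_t³/μ) = 1.3975×10^5 s.
The target's mean motion on its circular orbit is ω₂ = √(μ/r₂³) = 1.0199×10^-5 rad/s.
Angle swept by the target during transfer: ω₂·t = 1.4253 rad = 81.66°.
The probe traverses 180° on the transfer ellipse, so the target must lead by 180° − 81.66° = 98.3°.

φ = 98.3°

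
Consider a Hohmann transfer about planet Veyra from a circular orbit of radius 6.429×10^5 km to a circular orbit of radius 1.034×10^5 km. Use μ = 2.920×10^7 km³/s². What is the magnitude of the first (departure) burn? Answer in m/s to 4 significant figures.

Δv₁ = 3192 m/s

Transfer-ellipse semi-major axis a_t = (r₁ + r₂)/2 = (6.429×10^5 + 1.034×10^5)/2 = 3.7315×10^5 km.
Circular speed at r = 6.429×10^5 km: v_c = √(μ/r) = 6.7394 km/s.
Transfer-orbit speed at the same r (vis-viva, a = a_t): v_t = √[μ(2/r − 1/a_t)] = 3.5476 km/s.
Δv₁ = |v_t − v_c| = |3.5476 − 6.7394| = 3.192 km/s.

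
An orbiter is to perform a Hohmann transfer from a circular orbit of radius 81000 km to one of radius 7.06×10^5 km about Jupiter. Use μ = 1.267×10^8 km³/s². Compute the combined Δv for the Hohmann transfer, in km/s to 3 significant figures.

Δv = 20.7 km/s

Semi-major axis of the transfer orbit: a_t = (81000 + 7.060×10^5)/2 = 3.935×10^5 km.
Circular speed at r₁: v₁ = √(μ/r₁) = √(1.267×10^8/81000) = 39.550 km/s.
Transfer-orbit speed at r₁ (vis-viva): v_p = √[μ(2/r₁ − 1/a_t)] = 52.976 km/s.
First burn Δv₁ = |v_p − v₁| = 13.426 km/s.
Circular speed at r₂: v₂ = √(μ/r₂) = 13.3963 km/s.
Transfer-orbit speed at r₂: v_a = √[μ(2/r₂ − 1/a_t)] = 6.07794 km/s.
Second burn Δv₂ = |v₂ − v_a| = 7.3184 km/s.
Total Δv = Δv₁ + Δv₂ = 20.74 km/s.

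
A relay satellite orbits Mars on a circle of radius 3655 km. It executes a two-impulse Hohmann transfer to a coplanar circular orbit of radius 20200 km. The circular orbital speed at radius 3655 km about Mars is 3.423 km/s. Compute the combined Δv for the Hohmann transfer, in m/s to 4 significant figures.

Δv = 1682 m/s

From the circular-orbit relation v² = μ/r at r = 3655 km: μ = v²r = (3.423)² × 3655 = 42825.4 km³/s².
Transfer-ellipse semi-major axis a_t = (r₁ + r₂)/2 = (3655 + 20200)/2 = 11927.5 km.
At r₁ the circular-orbit speed is v₁ = √(μ/r₁) = 3.423 km/s.
On the transfer ellipse at r₁, vis-viva gives v_p = √[μ(2/r₁ − 1/a_t)] = 4.455 km/s.
First burn Δv₁ = |v_p − v₁| = 1.032 km/s.
Circular speed at r₂: v₂ = √(μ/r₂) = 1.456 km/s.
Transfer-orbit speed at r₂: v_a = √[μ(2/r₂ − 1/a_t)] = 0.8060 km/s.
Second burn Δv₂ = |v₂ − v_a| = 0.6500 km/s.
Total Δv = Δv₁ + Δv₂ = 1.682 km/s.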